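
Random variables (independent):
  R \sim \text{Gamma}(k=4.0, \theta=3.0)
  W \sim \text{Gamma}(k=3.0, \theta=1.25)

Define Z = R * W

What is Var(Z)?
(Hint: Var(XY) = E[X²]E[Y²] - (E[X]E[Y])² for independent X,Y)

Var(XY) = E[X²]E[Y²] - (E[X]E[Y])²
E[R] = 12, Var(R) = 36
E[W] = 3.75, Var(W) = 4.6875
E[R²] = 36 + 12² = 180
E[W²] = 4.6875 + 3.75² = 18.75
Var(Z) = 180*18.75 - (12*3.75)²
= 3375 - 2025 = 1350

1350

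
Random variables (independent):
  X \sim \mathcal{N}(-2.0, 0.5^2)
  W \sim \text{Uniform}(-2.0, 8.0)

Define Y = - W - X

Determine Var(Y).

For independent RVs: Var(aX + bY) = a²Var(X) + b²Var(Y)
Var(X) = 0.25
Var(W) = 8.3333333
Var(Y) = (-1)²*0.25 + (-1)²*8.3333333
= 1*0.25 + 1*8.3333333 = 8.5833333

8.5833333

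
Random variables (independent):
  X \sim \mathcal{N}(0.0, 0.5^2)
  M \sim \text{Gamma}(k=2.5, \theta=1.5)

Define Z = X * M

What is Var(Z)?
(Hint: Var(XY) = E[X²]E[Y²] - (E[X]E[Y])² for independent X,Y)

Var(XY) = E[X²]E[Y²] - (E[X]E[Y])²
E[X] = 0, Var(X) = 0.25
E[M] = 3.75, Var(M) = 5.625
E[X²] = 0.25 + 0² = 0.25
E[M²] = 5.625 + 3.75² = 19.6875
Var(Z) = 0.25*19.6875 - (0*3.75)²
= 4.921875 - 0 = 4.921875

4.921875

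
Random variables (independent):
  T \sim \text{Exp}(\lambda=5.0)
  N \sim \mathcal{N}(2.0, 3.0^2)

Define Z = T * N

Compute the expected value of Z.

For independent RVs: E[XY] = E[X]*E[Y]
E[T] = 0.2
E[N] = 2
E[Z] = 0.2 * 2 = 0.4

0.4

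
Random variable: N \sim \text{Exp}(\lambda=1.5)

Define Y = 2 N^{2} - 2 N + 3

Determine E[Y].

E[Y] = 2*E[N²] - 2*E[N] + 3
E[N] = 0.66666667
E[N²] = Var(N) + (E[N])² = 0.44444444 + 0.44444444 = 0.88888889
E[Y] = 2*0.88888889 - 2*0.66666667 + 3 = 3.4444444

3.4444444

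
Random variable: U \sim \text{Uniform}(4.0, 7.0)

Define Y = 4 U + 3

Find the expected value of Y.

For Y = 4U + 3:
E[Y] = 4 * E[U] + 3
E[U] = (4 + 7)/2 = 5.5
E[Y] = 4 * 5.5 + 3 = 25

25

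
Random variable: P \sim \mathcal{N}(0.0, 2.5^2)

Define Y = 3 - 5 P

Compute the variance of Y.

For Y = aP + b: Var(Y) = a² * Var(P)
Var(P) = 2.5^2 = 6.25
Var(Y) = (-5)² * 6.25 = 25 * 6.25 = 156.25

156.25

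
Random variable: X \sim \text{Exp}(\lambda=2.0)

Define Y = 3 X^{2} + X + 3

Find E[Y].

E[Y] = 3*E[X²] + 1*E[X] + 3
E[X] = 0.5
E[X²] = Var(X) + (E[X])² = 0.25 + 0.25 = 0.5
E[Y] = 3*0.5 + 1*0.5 + 3 = 5

5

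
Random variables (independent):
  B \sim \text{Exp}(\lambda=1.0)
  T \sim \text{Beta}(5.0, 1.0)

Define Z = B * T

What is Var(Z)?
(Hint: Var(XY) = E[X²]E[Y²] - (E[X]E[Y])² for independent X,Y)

Var(XY) = E[X²]E[Y²] - (E[X]E[Y])²
E[B] = 1, Var(B) = 1
E[T] = 0.83333333, Var(T) = 0.01984127
E[B²] = 1 + 1² = 2
E[T²] = 0.01984127 + 0.83333333² = 0.71428571
Var(Z) = 2*0.71428571 - (1*0.83333333)²
= 1.4285714 - 0.69444444 = 0.73412698

0.73412698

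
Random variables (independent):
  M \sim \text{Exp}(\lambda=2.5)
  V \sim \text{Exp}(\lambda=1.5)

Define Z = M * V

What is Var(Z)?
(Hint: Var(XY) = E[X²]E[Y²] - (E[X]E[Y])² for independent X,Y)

Var(XY) = E[X²]E[Y²] - (E[X]E[Y])²
E[M] = 0.4, Var(M) = 0.16
E[V] = 0.66666667, Var(V) = 0.44444444
E[M²] = 0.16 + 0.4² = 0.32
E[V²] = 0.44444444 + 0.66666667² = 0.88888889
Var(Z) = 0.32*0.88888889 - (0.4*0.66666667)²
= 0.28444444 - 0.071111111 = 0.21333333

0.21333333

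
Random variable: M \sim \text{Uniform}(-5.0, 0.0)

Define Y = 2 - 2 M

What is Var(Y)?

For Y = aM + b: Var(Y) = a² * Var(M)
Var(M) = (0 + 5)^2/12 = 2.0833333
Var(Y) = (-2)² * 2.0833333 = 4 * 2.0833333 = 8.3333333

8.3333333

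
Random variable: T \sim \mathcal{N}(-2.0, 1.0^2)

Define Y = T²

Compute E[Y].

Using E[X²] = Var(X) + (E[X])²:
E[T] = -2
Var(T) = 1.0^2 = 1
E[T²] = 1 + (-2)² = 1 + 4 = 5

5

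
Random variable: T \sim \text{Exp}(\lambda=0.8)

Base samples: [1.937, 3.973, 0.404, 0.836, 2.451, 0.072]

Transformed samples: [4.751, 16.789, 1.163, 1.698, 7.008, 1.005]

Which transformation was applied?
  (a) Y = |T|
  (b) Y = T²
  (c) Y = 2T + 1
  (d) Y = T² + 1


Checking option (d) Y = T² + 1:
  T = 1.937 -> Y = 4.751 ✓
  T = 3.973 -> Y = 16.789 ✓
  T = 0.404 -> Y = 1.163 ✓
All samples match this transformation.

(d) T² + 1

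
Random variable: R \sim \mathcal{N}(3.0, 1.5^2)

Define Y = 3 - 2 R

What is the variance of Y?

For Y = aR + b: Var(Y) = a² * Var(R)
Var(R) = 1.5^2 = 2.25
Var(Y) = (-2)² * 2.25 = 4 * 2.25 = 9

9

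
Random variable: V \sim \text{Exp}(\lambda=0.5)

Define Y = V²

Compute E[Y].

E[V²] = Var(V) + (E[V])² = 4 + 4 = 8

8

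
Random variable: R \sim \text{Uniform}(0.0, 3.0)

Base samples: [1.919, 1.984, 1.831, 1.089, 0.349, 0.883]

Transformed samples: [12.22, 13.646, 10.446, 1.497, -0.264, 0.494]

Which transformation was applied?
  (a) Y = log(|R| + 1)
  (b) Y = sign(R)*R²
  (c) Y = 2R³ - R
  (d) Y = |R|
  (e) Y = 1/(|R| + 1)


Checking option (c) Y = 2R³ - R:
  R = 1.919 -> Y = 12.22 ✓
  R = 1.984 -> Y = 13.646 ✓
  R = 1.831 -> Y = 10.446 ✓
All samples match this transformation.

(c) 2R³ - R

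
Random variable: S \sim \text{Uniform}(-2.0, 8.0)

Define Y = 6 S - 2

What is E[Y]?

For Y = 6S - 2:
E[Y] = 6 * E[S] - 2
E[S] = (-2 + 8)/2 = 3
E[Y] = 6 * 3 - 2 = 16

16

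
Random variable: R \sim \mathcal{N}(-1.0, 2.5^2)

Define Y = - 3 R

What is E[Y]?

For Y = -3R:
E[Y] = -3 * E[R]
E[R] = -1.0 = -1
E[Y] = -3 * (-1) = 3

3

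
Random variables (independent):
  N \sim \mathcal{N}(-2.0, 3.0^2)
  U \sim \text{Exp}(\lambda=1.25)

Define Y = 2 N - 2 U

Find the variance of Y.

For independent RVs: Var(aX + bY) = a²Var(X) + b²Var(Y)
Var(N) = 9
Var(U) = 0.64
Var(Y) = 2²*9 + (-2)²*0.64
= 4*9 + 4*0.64 = 38.56

38.56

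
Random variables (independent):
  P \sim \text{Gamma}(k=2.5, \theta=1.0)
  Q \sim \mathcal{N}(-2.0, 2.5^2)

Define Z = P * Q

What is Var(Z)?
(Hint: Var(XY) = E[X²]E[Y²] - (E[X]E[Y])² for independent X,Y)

Var(XY) = E[X²]E[Y²] - (E[X]E[Y])²
E[P] = 2.5, Var(P) = 2.5
E[Q] = -2, Var(Q) = 6.25
E[P²] = 2.5 + 2.5² = 8.75
E[Q²] = 6.25 + (-2)² = 10.25
Var(Z) = 8.75*10.25 - (2.5*(-2))²
= 89.6875 - 25 = 64.6875

64.6875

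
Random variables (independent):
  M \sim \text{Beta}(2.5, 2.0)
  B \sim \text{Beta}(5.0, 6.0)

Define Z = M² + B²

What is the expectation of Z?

E[Z] = E[M²] + E[B²]
E[M²] = Var(M) + E[M]² = 0.044893378 + 0.30864198 = 0.35353535
E[B²] = Var(B) + E[B]² = 0.020661157 + 0.20661157 = 0.22727273
E[Z] = 0.35353535 + 0.22727273 = 0.58080808

0.58080808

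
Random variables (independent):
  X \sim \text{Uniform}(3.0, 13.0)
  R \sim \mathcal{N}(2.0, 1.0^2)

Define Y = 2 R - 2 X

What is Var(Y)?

For independent RVs: Var(aX + bY) = a²Var(X) + b²Var(Y)
Var(X) = 8.3333333
Var(R) = 1
Var(Y) = (-2)²*8.3333333 + 2²*1
= 4*8.3333333 + 4*1 = 37.333333

37.333333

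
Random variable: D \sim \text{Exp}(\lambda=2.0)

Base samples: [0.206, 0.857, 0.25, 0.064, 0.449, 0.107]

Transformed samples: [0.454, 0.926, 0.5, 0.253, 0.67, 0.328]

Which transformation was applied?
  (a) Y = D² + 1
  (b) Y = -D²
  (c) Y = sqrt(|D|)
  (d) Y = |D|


Checking option (c) Y = sqrt(|D|):
  D = 0.206 -> Y = 0.454 ✓
  D = 0.857 -> Y = 0.926 ✓
  D = 0.25 -> Y = 0.5 ✓
All samples match this transformation.

(c) sqrt(|D|)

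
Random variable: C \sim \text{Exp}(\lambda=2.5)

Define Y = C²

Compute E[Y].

Using E[X²] = Var(X) + (E[X])²:
E[C] = 0.4
Var(C) = 1/2.5^2 = 0.16
E[C²] = 0.16 + 0.4² = 0.16 + 0.16 = 0.32

0.32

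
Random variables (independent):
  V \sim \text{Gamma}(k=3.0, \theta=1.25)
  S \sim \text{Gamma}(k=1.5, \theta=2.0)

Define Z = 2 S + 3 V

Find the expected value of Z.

E[Z] = 3*E[V] + 2*E[S]
E[V] = 3.75
E[S] = 3
E[Z] = 3*3.75 + 2*3 = 17.25

17.25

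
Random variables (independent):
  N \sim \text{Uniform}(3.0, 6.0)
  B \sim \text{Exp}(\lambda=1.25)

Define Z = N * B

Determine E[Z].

For independent RVs: E[XY] = E[X]*E[Y]
E[N] = 4.5
E[B] = 0.8
E[Z] = 4.5 * 0.8 = 3.6

3.6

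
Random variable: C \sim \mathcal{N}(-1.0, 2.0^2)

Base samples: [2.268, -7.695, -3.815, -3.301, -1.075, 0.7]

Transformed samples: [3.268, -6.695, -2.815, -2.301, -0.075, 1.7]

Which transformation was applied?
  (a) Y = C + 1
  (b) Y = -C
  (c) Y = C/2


Checking option (a) Y = C + 1:
  C = 2.268 -> Y = 3.268 ✓
  C = -7.695 -> Y = -6.695 ✓
  C = -3.815 -> Y = -2.815 ✓
All samples match this transformation.

(a) C + 1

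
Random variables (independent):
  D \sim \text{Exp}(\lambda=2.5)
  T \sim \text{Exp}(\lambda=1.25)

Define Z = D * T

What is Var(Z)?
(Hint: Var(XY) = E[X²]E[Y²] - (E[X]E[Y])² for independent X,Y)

Var(XY) = E[X²]E[Y²] - (E[X]E[Y])²
E[D] = 0.4, Var(D) = 0.16
E[T] = 0.8, Var(T) = 0.64
E[D²] = 0.16 + 0.4² = 0.32
E[T²] = 0.64 + 0.8² = 1.28
Var(Z) = 0.32*1.28 - (0.4*0.8)²
= 0.4096 - 0.1024 = 0.3072

0.3072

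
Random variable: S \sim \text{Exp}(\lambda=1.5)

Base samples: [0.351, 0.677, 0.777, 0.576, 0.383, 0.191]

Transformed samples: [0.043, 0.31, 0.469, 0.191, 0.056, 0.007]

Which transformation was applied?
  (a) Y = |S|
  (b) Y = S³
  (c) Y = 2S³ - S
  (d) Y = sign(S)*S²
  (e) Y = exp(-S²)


Checking option (b) Y = S³:
  S = 0.351 -> Y = 0.043 ✓
  S = 0.677 -> Y = 0.31 ✓
  S = 0.777 -> Y = 0.469 ✓
All samples match this transformation.

(b) S³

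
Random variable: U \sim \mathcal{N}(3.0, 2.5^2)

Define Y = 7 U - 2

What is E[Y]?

For Y = 7U - 2:
E[Y] = 7 * E[U] - 2
E[U] = 3.0 = 3
E[Y] = 7 * 3 - 2 = 19

19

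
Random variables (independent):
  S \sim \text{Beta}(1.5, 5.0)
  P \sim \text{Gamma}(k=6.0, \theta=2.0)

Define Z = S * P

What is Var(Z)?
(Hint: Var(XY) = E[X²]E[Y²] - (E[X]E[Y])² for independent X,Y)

Var(XY) = E[X²]E[Y²] - (E[X]E[Y])²
E[S] = 0.23076923, Var(S) = 0.023668639
E[P] = 12, Var(P) = 24
E[S²] = 0.023668639 + 0.23076923² = 0.076923077
E[P²] = 24 + 12² = 168
Var(Z) = 0.076923077*168 - (0.23076923*12)²
= 12.923077 - 7.6686391 = 5.2544379

5.2544379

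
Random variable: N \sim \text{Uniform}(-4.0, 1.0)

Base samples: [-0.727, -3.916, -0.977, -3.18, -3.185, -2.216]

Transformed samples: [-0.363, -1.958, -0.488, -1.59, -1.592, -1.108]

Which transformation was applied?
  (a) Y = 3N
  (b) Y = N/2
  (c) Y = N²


Checking option (b) Y = N/2:
  N = -0.727 -> Y = -0.363 ✓
  N = -3.916 -> Y = -1.958 ✓
  N = -0.977 -> Y = -0.488 ✓
All samples match this transformation.

(b) N/2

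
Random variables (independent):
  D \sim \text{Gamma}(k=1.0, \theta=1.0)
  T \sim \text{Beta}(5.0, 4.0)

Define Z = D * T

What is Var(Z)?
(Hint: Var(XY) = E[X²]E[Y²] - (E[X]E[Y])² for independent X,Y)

Var(XY) = E[X²]E[Y²] - (E[X]E[Y])²
E[D] = 1, Var(D) = 1
E[T] = 0.55555556, Var(T) = 0.024691358
E[D²] = 1 + 1² = 2
E[T²] = 0.024691358 + 0.55555556² = 0.33333333
Var(Z) = 2*0.33333333 - (1*0.55555556)²
= 0.66666667 - 0.30864198 = 0.35802469

0.35802469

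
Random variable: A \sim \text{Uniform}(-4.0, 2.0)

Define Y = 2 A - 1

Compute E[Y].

For Y = 2A - 1:
E[Y] = 2 * E[A] - 1
E[A] = (-4 + 2)/2 = -1
E[Y] = 2 * (-1) - 1 = -3

-3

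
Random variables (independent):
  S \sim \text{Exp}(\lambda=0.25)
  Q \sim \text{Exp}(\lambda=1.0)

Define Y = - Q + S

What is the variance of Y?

For independent RVs: Var(aX + bY) = a²Var(X) + b²Var(Y)
Var(S) = 16
Var(Q) = 1
Var(Y) = 1²*16 + (-1)²*1
= 1*16 + 1*1 = 17

17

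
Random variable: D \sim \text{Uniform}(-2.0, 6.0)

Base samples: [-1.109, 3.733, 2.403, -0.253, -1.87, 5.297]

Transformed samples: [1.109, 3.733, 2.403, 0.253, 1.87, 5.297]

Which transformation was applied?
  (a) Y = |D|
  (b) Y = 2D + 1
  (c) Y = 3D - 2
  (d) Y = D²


Checking option (a) Y = |D|:
  D = -1.109 -> Y = 1.109 ✓
  D = 3.733 -> Y = 3.733 ✓
  D = 2.403 -> Y = 2.403 ✓
All samples match this transformation.

(a) |D|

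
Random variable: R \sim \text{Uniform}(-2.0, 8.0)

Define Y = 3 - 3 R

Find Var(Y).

For Y = aR + b: Var(Y) = a² * Var(R)
Var(R) = (8 + 2)^2/12 = 8.3333333
Var(Y) = (-3)² * 8.3333333 = 9 * 8.3333333 = 75

75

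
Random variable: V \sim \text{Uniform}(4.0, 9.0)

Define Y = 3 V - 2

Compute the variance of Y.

For Y = aV + b: Var(Y) = a² * Var(V)
Var(V) = (9 - 4)^2/12 = 2.0833333
Var(Y) = 3² * 2.0833333 = 9 * 2.0833333 = 18.75

18.75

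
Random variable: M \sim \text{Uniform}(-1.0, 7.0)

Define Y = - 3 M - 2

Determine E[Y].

For Y = -3M - 2:
E[Y] = -3 * E[M] - 2
E[M] = (-1 + 7)/2 = 3
E[Y] = -3 * 3 - 2 = -11

-11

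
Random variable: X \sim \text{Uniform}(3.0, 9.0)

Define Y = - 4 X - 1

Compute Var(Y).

For Y = aX + b: Var(Y) = a² * Var(X)
Var(X) = (9 - 3)^2/12 = 3
Var(Y) = (-4)² * 3 = 16 * 3 = 48

48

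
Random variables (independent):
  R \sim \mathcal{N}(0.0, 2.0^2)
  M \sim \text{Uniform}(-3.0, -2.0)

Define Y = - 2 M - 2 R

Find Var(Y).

For independent RVs: Var(aX + bY) = a²Var(X) + b²Var(Y)
Var(R) = 4
Var(M) = 0.083333333
Var(Y) = (-2)²*4 + (-2)²*0.083333333
= 4*4 + 4*0.083333333 = 16.333333

16.333333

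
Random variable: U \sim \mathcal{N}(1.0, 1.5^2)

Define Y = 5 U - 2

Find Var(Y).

For Y = aU + b: Var(Y) = a² * Var(U)
Var(U) = 1.5^2 = 2.25
Var(Y) = 5² * 2.25 = 25 * 2.25 = 56.25

56.25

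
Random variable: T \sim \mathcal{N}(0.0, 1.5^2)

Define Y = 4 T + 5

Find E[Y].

For Y = 4T + 5:
E[Y] = 4 * E[T] + 5
E[T] = 0.0 = 0
E[Y] = 4 * 0 + 5 = 5

5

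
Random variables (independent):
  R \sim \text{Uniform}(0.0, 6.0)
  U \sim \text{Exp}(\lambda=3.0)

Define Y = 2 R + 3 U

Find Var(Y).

For independent RVs: Var(aX + bY) = a²Var(X) + b²Var(Y)
Var(R) = 3
Var(U) = 0.11111111
Var(Y) = 2²*3 + 3²*0.11111111
= 4*3 + 9*0.11111111 = 13

13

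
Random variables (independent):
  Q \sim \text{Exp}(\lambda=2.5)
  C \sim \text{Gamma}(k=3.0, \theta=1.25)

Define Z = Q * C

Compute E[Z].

For independent RVs: E[XY] = E[X]*E[Y]
E[Q] = 0.4
E[C] = 3.75
E[Z] = 0.4 * 3.75 = 1.5

1.5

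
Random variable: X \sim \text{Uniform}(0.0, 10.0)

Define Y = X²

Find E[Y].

E[X²] = Var(X) + (E[X])² = 8.3333333 + 25 = 33.333333

33.333333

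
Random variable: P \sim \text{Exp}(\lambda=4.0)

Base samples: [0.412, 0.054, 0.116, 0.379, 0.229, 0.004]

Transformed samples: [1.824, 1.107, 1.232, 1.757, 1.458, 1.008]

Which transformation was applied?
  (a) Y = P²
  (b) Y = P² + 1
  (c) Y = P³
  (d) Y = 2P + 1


Checking option (d) Y = 2P + 1:
  P = 0.412 -> Y = 1.824 ✓
  P = 0.054 -> Y = 1.107 ✓
  P = 0.116 -> Y = 1.232 ✓
All samples match this transformation.

(d) 2P + 1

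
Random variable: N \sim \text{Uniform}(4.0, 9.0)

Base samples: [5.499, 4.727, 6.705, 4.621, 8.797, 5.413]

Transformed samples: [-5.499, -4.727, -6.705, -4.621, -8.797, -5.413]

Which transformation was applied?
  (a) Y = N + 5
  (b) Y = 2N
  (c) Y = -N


Checking option (c) Y = -N:
  N = 5.499 -> Y = -5.499 ✓
  N = 4.727 -> Y = -4.727 ✓
  N = 6.705 -> Y = -6.705 ✓
All samples match this transformation.

(c) -N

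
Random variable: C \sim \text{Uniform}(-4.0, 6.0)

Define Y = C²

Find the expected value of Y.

Using E[X²] = Var(X) + (E[X])²:
E[C] = 1
Var(C) = (6 + 4)^2/12 = 8.3333333
E[C²] = 8.3333333 + 1² = 8.3333333 + 1 = 9.3333333

9.3333333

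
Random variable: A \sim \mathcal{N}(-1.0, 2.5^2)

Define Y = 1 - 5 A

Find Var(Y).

For Y = aA + b: Var(Y) = a² * Var(A)
Var(A) = 2.5^2 = 6.25
Var(Y) = (-5)² * 6.25 = 25 * 6.25 = 156.25

156.25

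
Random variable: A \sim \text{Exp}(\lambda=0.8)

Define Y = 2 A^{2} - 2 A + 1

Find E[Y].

E[Y] = 2*E[A²] - 2*E[A] + 1
E[A] = 1.25
E[A²] = Var(A) + (E[A])² = 1.5625 + 1.5625 = 3.125
E[Y] = 2*3.125 - 2*1.25 + 1 = 4.75

4.75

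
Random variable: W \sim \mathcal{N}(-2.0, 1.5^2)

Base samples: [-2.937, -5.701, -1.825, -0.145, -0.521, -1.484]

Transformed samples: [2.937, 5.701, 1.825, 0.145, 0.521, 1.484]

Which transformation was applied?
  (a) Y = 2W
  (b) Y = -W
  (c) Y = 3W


Checking option (b) Y = -W:
  W = -2.937 -> Y = 2.937 ✓
  W = -5.701 -> Y = 5.701 ✓
  W = -1.825 -> Y = 1.825 ✓
All samples match this transformation.

(b) -W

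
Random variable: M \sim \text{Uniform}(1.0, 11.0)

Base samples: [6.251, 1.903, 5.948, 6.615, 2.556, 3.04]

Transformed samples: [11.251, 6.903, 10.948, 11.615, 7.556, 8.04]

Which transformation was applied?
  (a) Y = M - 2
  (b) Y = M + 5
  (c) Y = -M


Checking option (b) Y = M + 5:
  M = 6.251 -> Y = 11.251 ✓
  M = 1.903 -> Y = 6.903 ✓
  M = 5.948 -> Y = 10.948 ✓
All samples match this transformation.

(b) M + 5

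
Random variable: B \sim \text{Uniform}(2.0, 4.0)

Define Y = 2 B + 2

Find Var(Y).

For Y = aB + b: Var(Y) = a² * Var(B)
Var(B) = (4 - 2)^2/12 = 0.33333333
Var(Y) = 2² * 0.33333333 = 4 * 0.33333333 = 1.3333333

1.3333333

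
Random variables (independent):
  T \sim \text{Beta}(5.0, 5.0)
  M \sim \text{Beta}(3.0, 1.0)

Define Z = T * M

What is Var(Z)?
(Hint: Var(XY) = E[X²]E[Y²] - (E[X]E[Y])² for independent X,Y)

Var(XY) = E[X²]E[Y²] - (E[X]E[Y])²
E[T] = 0.5, Var(T) = 0.022727273
E[M] = 0.75, Var(M) = 0.0375
E[T²] = 0.022727273 + 0.5² = 0.27272727
E[M²] = 0.0375 + 0.75² = 0.6
Var(Z) = 0.27272727*0.6 - (0.5*0.75)²
= 0.16363636 - 0.140625 = 0.023011364

0.023011364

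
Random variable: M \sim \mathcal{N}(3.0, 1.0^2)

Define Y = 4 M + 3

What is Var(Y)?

For Y = aM + b: Var(Y) = a² * Var(M)
Var(M) = 1.0^2 = 1
Var(Y) = 4² * 1 = 16 * 1 = 16

16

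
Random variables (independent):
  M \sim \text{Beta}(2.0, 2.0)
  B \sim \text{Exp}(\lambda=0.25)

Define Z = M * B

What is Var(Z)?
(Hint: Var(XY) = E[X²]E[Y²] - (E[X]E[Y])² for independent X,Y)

Var(XY) = E[X²]E[Y²] - (E[X]E[Y])²
E[M] = 0.5, Var(M) = 0.05
E[B] = 4, Var(B) = 16
E[M²] = 0.05 + 0.5² = 0.3
E[B²] = 16 + 4² = 32
Var(Z) = 0.3*32 - (0.5*4)²
= 9.6 - 4 = 5.6

5.6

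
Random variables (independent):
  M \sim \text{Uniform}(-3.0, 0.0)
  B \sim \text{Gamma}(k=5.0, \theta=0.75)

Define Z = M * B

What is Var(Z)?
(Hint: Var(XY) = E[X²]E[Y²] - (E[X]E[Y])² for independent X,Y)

Var(XY) = E[X²]E[Y²] - (E[X]E[Y])²
E[M] = -1.5, Var(M) = 0.75
E[B] = 3.75, Var(B) = 2.8125
E[M²] = 0.75 + (-1.5)² = 3
E[B²] = 2.8125 + 3.75² = 16.875
Var(Z) = 3*16.875 - (-1.5*3.75)²
= 50.625 - 31.640625 = 18.984375

18.984375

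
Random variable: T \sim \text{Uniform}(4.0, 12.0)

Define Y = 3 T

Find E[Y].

For Y = 3T:
E[Y] = 3 * E[T]
E[T] = (4 + 12)/2 = 8
E[Y] = 3 * 8 = 24

24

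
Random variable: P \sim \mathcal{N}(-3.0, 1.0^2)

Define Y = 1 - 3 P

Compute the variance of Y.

For Y = aP + b: Var(Y) = a² * Var(P)
Var(P) = 1.0^2 = 1
Var(Y) = (-3)² * 1 = 9 * 1 = 9

9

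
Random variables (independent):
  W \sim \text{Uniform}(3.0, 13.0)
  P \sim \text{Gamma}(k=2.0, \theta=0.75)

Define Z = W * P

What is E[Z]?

For independent RVs: E[XY] = E[X]*E[Y]
E[W] = 8
E[P] = 1.5
E[Z] = 8 * 1.5 = 12

12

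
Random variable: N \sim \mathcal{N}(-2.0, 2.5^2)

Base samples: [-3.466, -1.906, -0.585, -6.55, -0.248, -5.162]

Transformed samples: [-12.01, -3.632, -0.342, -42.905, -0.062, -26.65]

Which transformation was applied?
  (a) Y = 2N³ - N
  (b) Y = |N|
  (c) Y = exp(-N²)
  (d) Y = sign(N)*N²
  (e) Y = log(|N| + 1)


Checking option (d) Y = sign(N)*N²:
  N = -3.466 -> Y = -12.01 ✓
  N = -1.906 -> Y = -3.632 ✓
  N = -0.585 -> Y = -0.342 ✓
All samples match this transformation.

(d) sign(N)*N²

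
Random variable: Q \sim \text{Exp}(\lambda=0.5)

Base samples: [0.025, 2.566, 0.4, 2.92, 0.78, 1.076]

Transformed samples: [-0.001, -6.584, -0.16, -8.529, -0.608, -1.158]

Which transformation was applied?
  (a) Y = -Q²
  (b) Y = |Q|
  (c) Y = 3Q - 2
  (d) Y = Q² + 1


Checking option (a) Y = -Q²:
  Q = 0.025 -> Y = -0.001 ✓
  Q = 2.566 -> Y = -6.584 ✓
  Q = 0.4 -> Y = -0.16 ✓
All samples match this transformation.

(a) -Q²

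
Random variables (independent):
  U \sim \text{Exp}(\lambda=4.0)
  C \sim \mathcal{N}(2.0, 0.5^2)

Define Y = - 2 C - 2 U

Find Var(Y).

For independent RVs: Var(aX + bY) = a²Var(X) + b²Var(Y)
Var(U) = 0.0625
Var(C) = 0.25
Var(Y) = (-2)²*0.0625 + (-2)²*0.25
= 4*0.0625 + 4*0.25 = 1.25

1.25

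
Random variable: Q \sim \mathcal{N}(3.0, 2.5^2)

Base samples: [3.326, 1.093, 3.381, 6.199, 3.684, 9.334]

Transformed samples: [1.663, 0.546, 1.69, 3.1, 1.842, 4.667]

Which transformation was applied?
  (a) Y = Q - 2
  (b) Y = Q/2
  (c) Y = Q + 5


Checking option (b) Y = Q/2:
  Q = 3.326 -> Y = 1.663 ✓
  Q = 1.093 -> Y = 0.546 ✓
  Q = 3.381 -> Y = 1.69 ✓
All samples match this transformation.

(b) Q/2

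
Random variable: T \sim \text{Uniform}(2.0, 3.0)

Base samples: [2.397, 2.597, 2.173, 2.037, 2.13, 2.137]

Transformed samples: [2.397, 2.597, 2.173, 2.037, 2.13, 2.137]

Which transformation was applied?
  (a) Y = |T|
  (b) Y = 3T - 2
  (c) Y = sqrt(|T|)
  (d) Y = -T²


Checking option (a) Y = |T|:
  T = 2.397 -> Y = 2.397 ✓
  T = 2.597 -> Y = 2.597 ✓
  T = 2.173 -> Y = 2.173 ✓
All samples match this transformation.

(a) |T|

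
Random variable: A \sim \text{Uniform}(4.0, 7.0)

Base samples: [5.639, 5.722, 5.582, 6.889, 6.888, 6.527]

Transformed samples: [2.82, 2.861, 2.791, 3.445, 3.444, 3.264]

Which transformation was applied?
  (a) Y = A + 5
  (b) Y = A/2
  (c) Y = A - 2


Checking option (b) Y = A/2:
  A = 5.639 -> Y = 2.82 ✓
  A = 5.722 -> Y = 2.861 ✓
  A = 5.582 -> Y = 2.791 ✓
All samples match this transformation.

(b) A/2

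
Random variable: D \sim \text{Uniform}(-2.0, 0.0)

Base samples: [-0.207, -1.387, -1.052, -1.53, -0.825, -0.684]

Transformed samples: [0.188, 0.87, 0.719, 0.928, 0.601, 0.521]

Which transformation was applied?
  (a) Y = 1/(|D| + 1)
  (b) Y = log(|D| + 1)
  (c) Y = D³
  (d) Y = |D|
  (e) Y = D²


Checking option (b) Y = log(|D| + 1):
  D = -0.207 -> Y = 0.188 ✓
  D = -1.387 -> Y = 0.87 ✓
  D = -1.052 -> Y = 0.719 ✓
All samples match this transformation.

(b) log(|D| + 1)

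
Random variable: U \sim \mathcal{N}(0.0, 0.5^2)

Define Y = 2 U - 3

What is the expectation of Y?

For Y = 2U - 3:
E[Y] = 2 * E[U] - 3
E[U] = 0.0 = 0
E[Y] = 2 * 0 - 3 = -3

-3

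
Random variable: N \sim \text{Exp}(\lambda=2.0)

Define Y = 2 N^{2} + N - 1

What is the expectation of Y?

E[Y] = 2*E[N²] + 1*E[N] - 1
E[N] = 0.5
E[N²] = Var(N) + (E[N])² = 0.25 + 0.25 = 0.5
E[Y] = 2*0.5 + 1*0.5 - 1 = 0.5

0.5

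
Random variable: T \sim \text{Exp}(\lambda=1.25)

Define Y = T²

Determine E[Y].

Using E[X²] = Var(X) + (E[X])²:
E[T] = 0.8
Var(T) = 1/1.25^2 = 0.64
E[T²] = 0.64 + 0.8² = 0.64 + 0.64 = 1.28

1.28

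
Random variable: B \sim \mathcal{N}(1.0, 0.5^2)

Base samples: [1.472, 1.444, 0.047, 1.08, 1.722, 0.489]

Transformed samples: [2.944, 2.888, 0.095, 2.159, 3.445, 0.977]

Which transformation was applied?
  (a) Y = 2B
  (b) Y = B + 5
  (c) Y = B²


Checking option (a) Y = 2B:
  B = 1.472 -> Y = 2.944 ✓
  B = 1.444 -> Y = 2.888 ✓
  B = 0.047 -> Y = 0.095 ✓
All samples match this transformation.

(a) 2B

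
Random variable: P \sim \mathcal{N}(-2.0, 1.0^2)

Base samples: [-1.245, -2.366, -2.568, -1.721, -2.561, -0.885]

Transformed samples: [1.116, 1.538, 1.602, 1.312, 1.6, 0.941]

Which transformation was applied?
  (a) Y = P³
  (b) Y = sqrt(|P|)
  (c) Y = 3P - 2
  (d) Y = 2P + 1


Checking option (b) Y = sqrt(|P|):
  P = -1.245 -> Y = 1.116 ✓
  P = -2.366 -> Y = 1.538 ✓
  P = -2.568 -> Y = 1.602 ✓
All samples match this transformation.

(b) sqrt(|P|)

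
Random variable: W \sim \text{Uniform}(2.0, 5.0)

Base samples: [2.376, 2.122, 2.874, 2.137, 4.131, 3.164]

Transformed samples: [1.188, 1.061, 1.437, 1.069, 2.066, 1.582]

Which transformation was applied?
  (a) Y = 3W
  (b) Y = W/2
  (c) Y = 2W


Checking option (b) Y = W/2:
  W = 2.376 -> Y = 1.188 ✓
  W = 2.122 -> Y = 1.061 ✓
  W = 2.874 -> Y = 1.437 ✓
All samples match this transformation.

(b) W/2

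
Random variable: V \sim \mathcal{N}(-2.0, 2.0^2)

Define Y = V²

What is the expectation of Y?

Using E[X²] = Var(X) + (E[X])²:
E[V] = -2
Var(V) = 2.0^2 = 4
E[V²] = 4 + (-2)² = 4 + 4 = 8

8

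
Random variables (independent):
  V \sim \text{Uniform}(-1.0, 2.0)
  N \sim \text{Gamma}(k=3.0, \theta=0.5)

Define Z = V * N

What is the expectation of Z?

For independent RVs: E[XY] = E[X]*E[Y]
E[V] = 0.5
E[N] = 1.5
E[Z] = 0.5 * 1.5 = 0.75

0.75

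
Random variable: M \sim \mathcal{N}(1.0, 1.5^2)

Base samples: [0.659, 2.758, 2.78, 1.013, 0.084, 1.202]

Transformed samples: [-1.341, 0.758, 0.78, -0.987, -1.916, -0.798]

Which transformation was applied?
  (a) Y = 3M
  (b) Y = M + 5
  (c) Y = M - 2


Checking option (c) Y = M - 2:
  M = 0.659 -> Y = -1.341 ✓
  M = 2.758 -> Y = 0.758 ✓
  M = 2.78 -> Y = 0.78 ✓
All samples match this transformation.

(c) M - 2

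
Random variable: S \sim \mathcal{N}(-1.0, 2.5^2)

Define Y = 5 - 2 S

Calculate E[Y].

For Y = -2S + 5:
E[Y] = -2 * E[S] + 5
E[S] = -1.0 = -1
E[Y] = -2 * (-1) + 5 = 7

7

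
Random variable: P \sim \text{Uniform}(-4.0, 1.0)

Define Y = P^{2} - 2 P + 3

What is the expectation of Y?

E[Y] = 1*E[P²] - 2*E[P] + 3
E[P] = -1.5
E[P²] = Var(P) + (E[P])² = 2.0833333 + 2.25 = 4.3333333
E[Y] = 1*4.3333333 - 2*(-1.5) + 3 = 10.333333

10.333333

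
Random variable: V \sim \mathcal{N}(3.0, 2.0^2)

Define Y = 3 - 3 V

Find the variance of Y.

For Y = aV + b: Var(Y) = a² * Var(V)
Var(V) = 2.0^2 = 4
Var(Y) = (-3)² * 4 = 9 * 4 = 36

36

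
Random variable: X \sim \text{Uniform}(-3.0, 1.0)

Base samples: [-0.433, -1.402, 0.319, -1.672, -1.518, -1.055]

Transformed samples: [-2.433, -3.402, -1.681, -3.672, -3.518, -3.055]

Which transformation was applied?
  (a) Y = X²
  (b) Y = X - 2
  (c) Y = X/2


Checking option (b) Y = X - 2:
  X = -0.433 -> Y = -2.433 ✓
  X = -1.402 -> Y = -3.402 ✓
  X = 0.319 -> Y = -1.681 ✓
All samples match this transformation.

(b) X - 2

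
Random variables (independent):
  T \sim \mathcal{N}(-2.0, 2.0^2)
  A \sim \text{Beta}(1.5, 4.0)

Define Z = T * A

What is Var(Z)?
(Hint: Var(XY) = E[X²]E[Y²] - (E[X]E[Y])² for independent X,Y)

Var(XY) = E[X²]E[Y²] - (E[X]E[Y])²
E[T] = -2, Var(T) = 4
E[A] = 0.27272727, Var(A) = 0.03051494
E[T²] = 4 + (-2)² = 8
E[A²] = 0.03051494 + 0.27272727² = 0.1048951
Var(Z) = 8*0.1048951 - (-2*0.27272727)²
= 0.83916084 - 0.29752066 = 0.54164018

0.54164018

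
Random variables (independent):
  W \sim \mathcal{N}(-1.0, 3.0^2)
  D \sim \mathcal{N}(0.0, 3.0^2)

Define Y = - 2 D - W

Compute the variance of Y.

For independent RVs: Var(aX + bY) = a²Var(X) + b²Var(Y)
Var(W) = 9
Var(D) = 9
Var(Y) = (-1)²*9 + (-2)²*9
= 1*9 + 4*9 = 45

45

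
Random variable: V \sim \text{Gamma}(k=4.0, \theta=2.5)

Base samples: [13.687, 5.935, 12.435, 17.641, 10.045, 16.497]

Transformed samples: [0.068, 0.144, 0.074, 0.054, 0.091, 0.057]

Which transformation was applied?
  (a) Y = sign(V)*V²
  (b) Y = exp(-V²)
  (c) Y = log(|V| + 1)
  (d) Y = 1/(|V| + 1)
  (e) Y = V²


Checking option (d) Y = 1/(|V| + 1):
  V = 13.687 -> Y = 0.068 ✓
  V = 5.935 -> Y = 0.144 ✓
  V = 12.435 -> Y = 0.074 ✓
All samples match this transformation.

(d) 1/(|V| + 1)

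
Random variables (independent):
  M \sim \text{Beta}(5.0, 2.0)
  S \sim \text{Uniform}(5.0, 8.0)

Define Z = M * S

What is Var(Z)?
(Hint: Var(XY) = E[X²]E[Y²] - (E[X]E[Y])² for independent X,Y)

Var(XY) = E[X²]E[Y²] - (E[X]E[Y])²
E[M] = 0.71428571, Var(M) = 0.025510204
E[S] = 6.5, Var(S) = 0.75
E[M²] = 0.025510204 + 0.71428571² = 0.53571429
E[S²] = 0.75 + 6.5² = 43
Var(Z) = 0.53571429*43 - (0.71428571*6.5)²
= 23.035714 - 21.556122 = 1.4795918

1.4795918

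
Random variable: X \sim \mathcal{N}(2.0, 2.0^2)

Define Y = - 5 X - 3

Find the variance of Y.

For Y = aX + b: Var(Y) = a² * Var(X)
Var(X) = 2.0^2 = 4
Var(Y) = (-5)² * 4 = 25 * 4 = 100

100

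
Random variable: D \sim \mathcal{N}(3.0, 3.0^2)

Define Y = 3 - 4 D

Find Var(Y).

For Y = aD + b: Var(Y) = a² * Var(D)
Var(D) = 3.0^2 = 9
Var(Y) = (-4)² * 9 = 16 * 9 = 144

144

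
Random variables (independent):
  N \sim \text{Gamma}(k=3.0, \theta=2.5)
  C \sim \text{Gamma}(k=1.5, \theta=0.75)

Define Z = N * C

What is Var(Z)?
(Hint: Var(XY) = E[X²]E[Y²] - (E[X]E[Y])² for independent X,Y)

Var(XY) = E[X²]E[Y²] - (E[X]E[Y])²
E[N] = 7.5, Var(N) = 18.75
E[C] = 1.125, Var(C) = 0.84375
E[N²] = 18.75 + 7.5² = 75
E[C²] = 0.84375 + 1.125² = 2.109375
Var(Z) = 75*2.109375 - (7.5*1.125)²
= 158.20312 - 71.191406 = 87.011719

87.011719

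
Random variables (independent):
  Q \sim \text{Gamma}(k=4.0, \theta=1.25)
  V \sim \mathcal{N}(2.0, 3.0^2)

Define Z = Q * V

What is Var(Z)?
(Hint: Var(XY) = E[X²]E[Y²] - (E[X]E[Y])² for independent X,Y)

Var(XY) = E[X²]E[Y²] - (E[X]E[Y])²
E[Q] = 5, Var(Q) = 6.25
E[V] = 2, Var(V) = 9
E[Q²] = 6.25 + 5² = 31.25
E[V²] = 9 + 2² = 13
Var(Z) = 31.25*13 - (5*2)²
= 406.25 - 100 = 306.25

306.25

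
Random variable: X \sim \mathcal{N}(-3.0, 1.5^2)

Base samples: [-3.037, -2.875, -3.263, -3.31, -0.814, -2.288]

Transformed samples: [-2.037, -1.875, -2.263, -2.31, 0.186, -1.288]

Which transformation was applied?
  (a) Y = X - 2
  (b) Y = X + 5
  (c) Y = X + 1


Checking option (c) Y = X + 1:
  X = -3.037 -> Y = -2.037 ✓
  X = -2.875 -> Y = -1.875 ✓
  X = -3.263 -> Y = -2.263 ✓
All samples match this transformation.

(c) X + 1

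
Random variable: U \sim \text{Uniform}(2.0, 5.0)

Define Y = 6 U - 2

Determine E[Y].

For Y = 6U - 2:
E[Y] = 6 * E[U] - 2
E[U] = (2 + 5)/2 = 3.5
E[Y] = 6 * 3.5 - 2 = 19

19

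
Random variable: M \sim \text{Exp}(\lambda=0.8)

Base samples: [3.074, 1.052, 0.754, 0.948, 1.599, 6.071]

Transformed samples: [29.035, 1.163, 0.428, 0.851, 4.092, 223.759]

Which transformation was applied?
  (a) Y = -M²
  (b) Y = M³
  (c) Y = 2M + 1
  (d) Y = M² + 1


Checking option (b) Y = M³:
  M = 3.074 -> Y = 29.035 ✓
  M = 1.052 -> Y = 1.163 ✓
  M = 0.754 -> Y = 0.428 ✓
All samples match this transformation.

(b) M³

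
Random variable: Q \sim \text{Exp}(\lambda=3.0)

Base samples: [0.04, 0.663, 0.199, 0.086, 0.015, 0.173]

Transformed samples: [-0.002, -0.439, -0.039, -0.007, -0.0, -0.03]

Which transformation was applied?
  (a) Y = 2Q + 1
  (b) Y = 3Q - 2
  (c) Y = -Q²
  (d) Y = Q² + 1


Checking option (c) Y = -Q²:
  Q = 0.04 -> Y = -0.002 ✓
  Q = 0.663 -> Y = -0.439 ✓
  Q = 0.199 -> Y = -0.039 ✓
All samples match this transformation.

(c) -Q²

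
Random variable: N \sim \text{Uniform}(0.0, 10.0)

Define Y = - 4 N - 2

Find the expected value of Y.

For Y = -4N - 2:
E[Y] = -4 * E[N] - 2
E[N] = (0 + 10)/2 = 5
E[Y] = -4 * 5 - 2 = -22

-22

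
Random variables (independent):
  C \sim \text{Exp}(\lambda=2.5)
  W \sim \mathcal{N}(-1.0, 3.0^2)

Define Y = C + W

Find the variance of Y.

For independent RVs: Var(aX + bY) = a²Var(X) + b²Var(Y)
Var(C) = 0.16
Var(W) = 9
Var(Y) = 1²*0.16 + 1²*9
= 1*0.16 + 1*9 = 9.16

9.16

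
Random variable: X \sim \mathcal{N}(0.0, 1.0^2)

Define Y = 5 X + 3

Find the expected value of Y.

For Y = 5X + 3:
E[Y] = 5 * E[X] + 3
E[X] = 0.0 = 0
E[Y] = 5 * 0 + 3 = 3

3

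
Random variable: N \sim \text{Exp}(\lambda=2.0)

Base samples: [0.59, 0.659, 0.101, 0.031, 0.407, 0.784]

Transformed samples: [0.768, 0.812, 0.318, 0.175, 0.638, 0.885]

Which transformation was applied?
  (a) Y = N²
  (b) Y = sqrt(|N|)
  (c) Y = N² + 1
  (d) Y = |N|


Checking option (b) Y = sqrt(|N|):
  N = 0.59 -> Y = 0.768 ✓
  N = 0.659 -> Y = 0.812 ✓
  N = 0.101 -> Y = 0.318 ✓
All samples match this transformation.

(b) sqrt(|N|)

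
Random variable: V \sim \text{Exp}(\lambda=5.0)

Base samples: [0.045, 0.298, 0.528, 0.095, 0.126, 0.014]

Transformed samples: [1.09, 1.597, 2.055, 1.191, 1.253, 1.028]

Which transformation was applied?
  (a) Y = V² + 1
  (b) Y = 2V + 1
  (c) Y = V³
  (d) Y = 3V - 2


Checking option (b) Y = 2V + 1:
  V = 0.045 -> Y = 1.09 ✓
  V = 0.298 -> Y = 1.597 ✓
  V = 0.528 -> Y = 2.055 ✓
All samples match this transformation.

(b) 2V + 1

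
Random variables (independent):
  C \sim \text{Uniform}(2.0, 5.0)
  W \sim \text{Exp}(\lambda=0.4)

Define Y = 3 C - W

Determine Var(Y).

For independent RVs: Var(aX + bY) = a²Var(X) + b²Var(Y)
Var(C) = 0.75
Var(W) = 6.25
Var(Y) = 3²*0.75 + (-1)²*6.25
= 9*0.75 + 1*6.25 = 13

13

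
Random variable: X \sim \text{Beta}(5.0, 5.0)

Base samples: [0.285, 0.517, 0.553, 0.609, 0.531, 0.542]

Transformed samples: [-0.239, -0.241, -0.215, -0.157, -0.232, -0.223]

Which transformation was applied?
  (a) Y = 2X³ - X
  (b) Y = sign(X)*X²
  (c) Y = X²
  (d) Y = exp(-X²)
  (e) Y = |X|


Checking option (a) Y = 2X³ - X:
  X = 0.285 -> Y = -0.239 ✓
  X = 0.517 -> Y = -0.241 ✓
  X = 0.553 -> Y = -0.215 ✓
All samples match this transformation.

(a) 2X³ - X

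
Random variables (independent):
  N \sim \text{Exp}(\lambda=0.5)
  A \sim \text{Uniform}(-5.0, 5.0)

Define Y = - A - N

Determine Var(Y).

For independent RVs: Var(aX + bY) = a²Var(X) + b²Var(Y)
Var(N) = 4
Var(A) = 8.3333333
Var(Y) = (-1)²*4 + (-1)²*8.3333333
= 1*4 + 1*8.3333333 = 12.333333

12.333333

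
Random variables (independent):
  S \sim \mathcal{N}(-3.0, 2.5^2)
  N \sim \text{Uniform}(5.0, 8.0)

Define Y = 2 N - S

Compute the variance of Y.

For independent RVs: Var(aX + bY) = a²Var(X) + b²Var(Y)
Var(S) = 6.25
Var(N) = 0.75
Var(Y) = (-1)²*6.25 + 2²*0.75
= 1*6.25 + 4*0.75 = 9.25

9.25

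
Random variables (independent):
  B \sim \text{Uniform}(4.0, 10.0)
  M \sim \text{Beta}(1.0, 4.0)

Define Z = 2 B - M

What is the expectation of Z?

E[Z] = 2*E[B] - 1*E[M]
E[B] = 7
E[M] = 0.2
E[Z] = 2*7 - 1*0.2 = 13.8

13.8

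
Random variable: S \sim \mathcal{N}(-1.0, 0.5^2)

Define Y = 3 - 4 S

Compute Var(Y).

For Y = aS + b: Var(Y) = a² * Var(S)
Var(S) = 0.5^2 = 0.25
Var(Y) = (-4)² * 0.25 = 16 * 0.25 = 4

4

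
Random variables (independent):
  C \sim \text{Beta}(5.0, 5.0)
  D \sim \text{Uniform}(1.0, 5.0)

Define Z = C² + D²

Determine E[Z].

E[Z] = E[C²] + E[D²]
E[C²] = Var(C) + E[C]² = 0.022727273 + 0.25 = 0.27272727
E[D²] = Var(D) + E[D]² = 1.3333333 + 9 = 10.333333
E[Z] = 0.27272727 + 10.333333 = 10.606061

10.606061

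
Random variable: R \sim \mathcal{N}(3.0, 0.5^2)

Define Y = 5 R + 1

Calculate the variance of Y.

For Y = aR + b: Var(Y) = a² * Var(R)
Var(R) = 0.5^2 = 0.25
Var(Y) = 5² * 0.25 = 25 * 0.25 = 6.25

6.25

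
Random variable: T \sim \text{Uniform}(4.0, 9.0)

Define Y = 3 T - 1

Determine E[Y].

For Y = 3T - 1:
E[Y] = 3 * E[T] - 1
E[T] = (4 + 9)/2 = 6.5
E[Y] = 3 * 6.5 - 1 = 18.5

18.5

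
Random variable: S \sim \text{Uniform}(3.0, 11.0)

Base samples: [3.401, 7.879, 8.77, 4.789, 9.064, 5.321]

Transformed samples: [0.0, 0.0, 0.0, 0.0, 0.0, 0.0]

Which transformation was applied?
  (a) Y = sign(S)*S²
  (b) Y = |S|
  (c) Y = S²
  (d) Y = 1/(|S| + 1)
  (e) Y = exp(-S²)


Checking option (e) Y = exp(-S²):
  S = 3.401 -> Y = 0.0 ✓
  S = 7.879 -> Y = 0.0 ✓
  S = 8.77 -> Y = 0.0 ✓
All samples match this transformation.

(e) exp(-S²)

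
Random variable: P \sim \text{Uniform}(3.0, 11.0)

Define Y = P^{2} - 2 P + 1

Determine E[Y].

E[Y] = 1*E[P²] - 2*E[P] + 1
E[P] = 7
E[P²] = Var(P) + (E[P])² = 5.3333333 + 49 = 54.333333
E[Y] = 1*54.333333 - 2*7 + 1 = 41.333333

41.333333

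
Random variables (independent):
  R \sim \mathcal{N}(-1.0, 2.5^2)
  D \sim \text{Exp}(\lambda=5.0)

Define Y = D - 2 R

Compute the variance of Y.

For independent RVs: Var(aX + bY) = a²Var(X) + b²Var(Y)
Var(R) = 6.25
Var(D) = 0.04
Var(Y) = (-2)²*6.25 + 1²*0.04
= 4*6.25 + 1*0.04 = 25.04

25.04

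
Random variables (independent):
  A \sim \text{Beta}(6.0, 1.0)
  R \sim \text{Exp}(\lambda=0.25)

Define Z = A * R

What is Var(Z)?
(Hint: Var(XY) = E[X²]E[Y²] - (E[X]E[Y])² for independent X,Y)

Var(XY) = E[X²]E[Y²] - (E[X]E[Y])²
E[A] = 0.85714286, Var(A) = 0.015306122
E[R] = 4, Var(R) = 16
E[A²] = 0.015306122 + 0.85714286² = 0.75
E[R²] = 16 + 4² = 32
Var(Z) = 0.75*32 - (0.85714286*4)²
= 24 - 11.755102 = 12.244898

12.244898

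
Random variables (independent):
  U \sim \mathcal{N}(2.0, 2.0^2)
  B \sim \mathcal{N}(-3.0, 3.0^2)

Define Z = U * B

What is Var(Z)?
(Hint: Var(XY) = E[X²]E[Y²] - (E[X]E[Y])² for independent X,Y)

Var(XY) = E[X²]E[Y²] - (E[X]E[Y])²
E[U] = 2, Var(U) = 4
E[B] = -3, Var(B) = 9
E[U²] = 4 + 2² = 8
E[B²] = 9 + (-3)² = 18
Var(Z) = 8*18 - (2*(-3))²
= 144 - 36 = 108

108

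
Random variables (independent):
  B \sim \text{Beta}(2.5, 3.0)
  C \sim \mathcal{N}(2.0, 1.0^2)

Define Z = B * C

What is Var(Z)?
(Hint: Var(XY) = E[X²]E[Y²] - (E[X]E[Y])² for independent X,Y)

Var(XY) = E[X²]E[Y²] - (E[X]E[Y])²
E[B] = 0.45454545, Var(B) = 0.038143675
E[C] = 2, Var(C) = 1
E[B²] = 0.038143675 + 0.45454545² = 0.24475524
E[C²] = 1 + 2² = 5
Var(Z) = 0.24475524*5 - (0.45454545*2)²
= 1.2237762 - 0.82644628 = 0.39732994

0.39732994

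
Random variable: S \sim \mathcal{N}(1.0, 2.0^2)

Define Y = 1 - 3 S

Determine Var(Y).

For Y = aS + b: Var(Y) = a² * Var(S)
Var(S) = 2.0^2 = 4
Var(Y) = (-3)² * 4 = 9 * 4 = 36

36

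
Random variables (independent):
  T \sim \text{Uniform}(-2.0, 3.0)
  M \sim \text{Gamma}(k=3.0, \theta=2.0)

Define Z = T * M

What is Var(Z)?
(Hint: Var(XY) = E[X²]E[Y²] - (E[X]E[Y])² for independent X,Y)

Var(XY) = E[X²]E[Y²] - (E[X]E[Y])²
E[T] = 0.5, Var(T) = 2.0833333
E[M] = 6, Var(M) = 12
E[T²] = 2.0833333 + 0.5² = 2.3333333
E[M²] = 12 + 6² = 48
Var(Z) = 2.3333333*48 - (0.5*6)²
= 112 - 9 = 103

103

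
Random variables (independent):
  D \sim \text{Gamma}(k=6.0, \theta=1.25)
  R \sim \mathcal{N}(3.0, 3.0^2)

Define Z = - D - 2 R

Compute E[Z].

E[Z] = -1*E[D] - 2*E[R]
E[D] = 7.5
E[R] = 3
E[Z] = -1*7.5 - 2*3 = -13.5

-13.5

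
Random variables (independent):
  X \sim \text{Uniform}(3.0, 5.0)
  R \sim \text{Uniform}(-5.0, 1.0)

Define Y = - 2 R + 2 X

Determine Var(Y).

For independent RVs: Var(aX + bY) = a²Var(X) + b²Var(Y)
Var(X) = 0.33333333
Var(R) = 3
Var(Y) = 2²*0.33333333 + (-2)²*3
= 4*0.33333333 + 4*3 = 13.333333

13.333333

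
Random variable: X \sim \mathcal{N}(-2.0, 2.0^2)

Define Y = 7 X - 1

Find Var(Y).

For Y = aX + b: Var(Y) = a² * Var(X)
Var(X) = 2.0^2 = 4
Var(Y) = 7² * 4 = 49 * 4 = 196

196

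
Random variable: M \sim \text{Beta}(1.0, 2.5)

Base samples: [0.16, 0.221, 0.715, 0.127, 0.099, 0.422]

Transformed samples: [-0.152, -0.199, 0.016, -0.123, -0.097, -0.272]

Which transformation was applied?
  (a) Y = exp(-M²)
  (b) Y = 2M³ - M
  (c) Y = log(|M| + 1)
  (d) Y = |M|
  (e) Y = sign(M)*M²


Checking option (b) Y = 2M³ - M:
  M = 0.16 -> Y = -0.152 ✓
  M = 0.221 -> Y = -0.199 ✓
  M = 0.715 -> Y = 0.016 ✓
All samples match this transformation.

(b) 2M³ - M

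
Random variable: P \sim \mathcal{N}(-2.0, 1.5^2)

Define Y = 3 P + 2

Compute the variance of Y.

For Y = aP + b: Var(Y) = a² * Var(P)
Var(P) = 1.5^2 = 2.25
Var(Y) = 3² * 2.25 = 9 * 2.25 = 20.25

20.25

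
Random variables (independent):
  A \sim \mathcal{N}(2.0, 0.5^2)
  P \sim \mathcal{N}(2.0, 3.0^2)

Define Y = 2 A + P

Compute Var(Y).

For independent RVs: Var(aX + bY) = a²Var(X) + b²Var(Y)
Var(A) = 0.25
Var(P) = 9
Var(Y) = 2²*0.25 + 1²*9
= 4*0.25 + 1*9 = 10

10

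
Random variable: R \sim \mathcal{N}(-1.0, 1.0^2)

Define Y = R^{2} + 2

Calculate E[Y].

E[Y] = 1*E[R²] + 2
E[R] = -1
E[R²] = Var(R) + (E[R])² = 1 + 1 = 2
E[Y] = 1*2 + 2 = 4

4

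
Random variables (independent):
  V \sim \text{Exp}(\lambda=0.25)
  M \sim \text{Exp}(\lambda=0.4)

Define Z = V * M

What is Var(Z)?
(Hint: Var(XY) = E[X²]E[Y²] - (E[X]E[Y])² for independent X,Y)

Var(XY) = E[X²]E[Y²] - (E[X]E[Y])²
E[V] = 4, Var(V) = 16
E[M] = 2.5, Var(M) = 6.25
E[V²] = 16 + 4² = 32
E[M²] = 6.25 + 2.5² = 12.5
Var(Z) = 32*12.5 - (4*2.5)²
= 400 - 100 = 300

300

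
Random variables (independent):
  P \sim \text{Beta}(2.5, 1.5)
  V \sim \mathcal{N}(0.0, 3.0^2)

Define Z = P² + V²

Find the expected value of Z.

E[Z] = E[P²] + E[V²]
E[P²] = Var(P) + E[P]² = 0.046875 + 0.390625 = 0.4375
E[V²] = Var(V) + E[V]² = 9 + 0 = 9
E[Z] = 0.4375 + 9 = 9.4375

9.4375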